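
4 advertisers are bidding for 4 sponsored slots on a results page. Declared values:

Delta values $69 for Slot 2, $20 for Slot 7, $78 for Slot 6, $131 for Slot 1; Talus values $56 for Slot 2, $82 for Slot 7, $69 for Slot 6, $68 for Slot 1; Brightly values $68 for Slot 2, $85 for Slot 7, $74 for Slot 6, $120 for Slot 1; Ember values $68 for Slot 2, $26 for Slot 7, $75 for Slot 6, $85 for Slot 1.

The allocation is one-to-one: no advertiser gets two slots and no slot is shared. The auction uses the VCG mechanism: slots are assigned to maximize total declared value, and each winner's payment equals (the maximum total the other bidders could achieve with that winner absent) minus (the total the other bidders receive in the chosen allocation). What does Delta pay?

Delta pays $52.

Efficient allocation: Delta→Slot 1 ($131), Talus→Slot 7 ($82), Brightly→Slot 2 ($68), Ember→Slot 6 ($75); total welfare W = $356.
Delta receives Slot 1 at value $131, so the others get W − 131 = $225.
Without Delta: best allocation of the remaining 3 bidders over all 4 slots is Talus→Slot 7 ($82), Brightly→Slot 1 ($120), Ember→Slot 6 ($75), total $277.
VCG payment = (others' best without Delta) − (others' welfare with Delta) = 277 − 225 = $52.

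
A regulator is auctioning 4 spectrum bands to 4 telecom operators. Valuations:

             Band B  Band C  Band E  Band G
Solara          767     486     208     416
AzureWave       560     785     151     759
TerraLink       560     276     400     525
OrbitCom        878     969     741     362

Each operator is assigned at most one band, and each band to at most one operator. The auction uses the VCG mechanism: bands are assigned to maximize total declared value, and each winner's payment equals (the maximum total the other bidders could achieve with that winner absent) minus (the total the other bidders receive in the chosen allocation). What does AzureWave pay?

AzureWave pays $125M.

Efficient allocation: Solara→Band B ($767M), AzureWave→Band G ($759M), TerraLink→Band E ($400M), OrbitCom→Band C ($969M); total welfare W = $2895M.
AzureWave receives Band G at value $759M, so the others get W − 759 = $2136M.
Without AzureWave: best allocation of the remaining 3 bidders over all 4 bands is Solara→Band B ($767M), TerraLink→Band G ($525M), OrbitCom→Band C ($969M), total $2261M.
VCG payment = (others' best without AzureWave) − (others' welfare with AzureWave) = 2261 − 2136 = $125M.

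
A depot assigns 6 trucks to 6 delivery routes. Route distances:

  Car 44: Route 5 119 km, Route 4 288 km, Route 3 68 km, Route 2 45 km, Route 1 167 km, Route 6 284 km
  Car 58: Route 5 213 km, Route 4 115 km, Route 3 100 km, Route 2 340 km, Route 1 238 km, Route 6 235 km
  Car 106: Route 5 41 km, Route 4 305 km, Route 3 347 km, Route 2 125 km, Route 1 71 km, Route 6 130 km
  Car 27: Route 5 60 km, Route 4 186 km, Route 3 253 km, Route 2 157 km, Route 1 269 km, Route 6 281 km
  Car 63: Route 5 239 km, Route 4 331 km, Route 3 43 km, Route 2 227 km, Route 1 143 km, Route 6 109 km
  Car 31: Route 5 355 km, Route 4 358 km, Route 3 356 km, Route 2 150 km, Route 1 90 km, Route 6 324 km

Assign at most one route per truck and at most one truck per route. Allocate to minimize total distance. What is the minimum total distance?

Optimal: Car 44→Route 2 (45 km), Car 58→Route 4 (115 km), Car 106→Route 6 (130 km), Car 27→Route 5 (60 km), Car 63→Route 3 (43 km), Car 31→Route 1 (90 km) — total 45+115+130+60+43+90 = 483 km.
Column-greedy (each route in turn goes to its cheapest remaining truck) gives 615 km, worse by 132.
Next-best assignment: Car 44→Route 3, Car 58→Route 4, Car 106→Route 2, Car 27→Route 5, Car 63→Route 6, Car 31→Route 1 = 567 km.
Swapping Car 106↔Car 58 (Car 106→Route 4 305 km, Car 58→Route 6 235 km) adds 295.

Minimum total: 483 km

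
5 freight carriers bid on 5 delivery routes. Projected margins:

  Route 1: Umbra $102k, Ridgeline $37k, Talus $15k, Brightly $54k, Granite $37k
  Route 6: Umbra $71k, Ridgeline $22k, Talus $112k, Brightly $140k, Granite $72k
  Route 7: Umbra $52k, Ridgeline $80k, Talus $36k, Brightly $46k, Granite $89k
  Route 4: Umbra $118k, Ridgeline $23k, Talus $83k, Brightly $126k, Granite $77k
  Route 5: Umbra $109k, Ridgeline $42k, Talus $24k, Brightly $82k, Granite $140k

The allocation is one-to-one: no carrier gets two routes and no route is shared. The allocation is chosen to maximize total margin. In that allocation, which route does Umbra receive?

Umbra receives Route 1.

Optimal: Umbra→Route 1 ($102k), Ridgeline→Route 7 ($80k), Talus→Route 6 ($112k), Brightly→Route 4 ($126k), Granite→Route 5 ($140k) — total 102+80+112+126+140 = $560k.
Row-greedy (each carrier in turn takes its best remaining route) gives $429k, worse by 131.
Umbra's own top route is Route 4 ($118k), but forcing Umbra→Route 4 and reassigning the rest optimally gives only $504k — worse by 56.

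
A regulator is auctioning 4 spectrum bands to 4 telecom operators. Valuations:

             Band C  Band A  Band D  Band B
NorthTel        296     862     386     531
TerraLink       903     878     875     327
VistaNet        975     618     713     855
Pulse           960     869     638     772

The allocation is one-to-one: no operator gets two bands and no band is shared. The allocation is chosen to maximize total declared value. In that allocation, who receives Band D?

TerraLink receives Band D.

Optimal: NorthTel→Band A ($862M), TerraLink→Band D ($875M), VistaNet→Band B ($855M), Pulse→Band C ($960M) — total 862+875+855+960 = $3552M.
Max-entry greedy (repeatedly take the single best remaining cell) gives $3011M, worse by 541.
Next-best assignment: NorthTel→Band A, TerraLink→Band D, VistaNet→Band C, Pulse→Band B = $3484M.
No other one-to-one assignment exceeds $3552M.
TerraLink's own top band is Band C ($903M), but forcing TerraLink→Band C and reassigning the rest optimally gives only $3258M — worse by 294.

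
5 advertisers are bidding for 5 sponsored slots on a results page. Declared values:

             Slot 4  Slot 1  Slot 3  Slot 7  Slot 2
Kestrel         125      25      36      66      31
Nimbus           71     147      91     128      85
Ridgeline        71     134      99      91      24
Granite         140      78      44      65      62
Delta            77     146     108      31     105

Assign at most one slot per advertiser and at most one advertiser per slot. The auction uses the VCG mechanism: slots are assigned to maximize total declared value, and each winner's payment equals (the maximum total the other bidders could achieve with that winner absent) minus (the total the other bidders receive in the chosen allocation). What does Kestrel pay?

Efficient allocation: Kestrel→Slot 4 ($125), Nimbus→Slot 7 ($128), Ridgeline→Slot 3 ($99), Granite→Slot 2 ($62), Delta→Slot 1 ($146); total welfare W = $560.
Kestrel receives Slot 4 at value $125, so the others get W − 125 = $435.
Without Kestrel: best allocation of the remaining 4 bidders over all 5 slots is Nimbus→Slot 7 ($128), Ridgeline→Slot 3 ($99), Granite→Slot 4 ($140), Delta→Slot 1 ($146), total $513.
VCG payment = (others' best without Kestrel) − (others' welfare with Kestrel) = 513 − 435 = $78.

Kestrel pays $78.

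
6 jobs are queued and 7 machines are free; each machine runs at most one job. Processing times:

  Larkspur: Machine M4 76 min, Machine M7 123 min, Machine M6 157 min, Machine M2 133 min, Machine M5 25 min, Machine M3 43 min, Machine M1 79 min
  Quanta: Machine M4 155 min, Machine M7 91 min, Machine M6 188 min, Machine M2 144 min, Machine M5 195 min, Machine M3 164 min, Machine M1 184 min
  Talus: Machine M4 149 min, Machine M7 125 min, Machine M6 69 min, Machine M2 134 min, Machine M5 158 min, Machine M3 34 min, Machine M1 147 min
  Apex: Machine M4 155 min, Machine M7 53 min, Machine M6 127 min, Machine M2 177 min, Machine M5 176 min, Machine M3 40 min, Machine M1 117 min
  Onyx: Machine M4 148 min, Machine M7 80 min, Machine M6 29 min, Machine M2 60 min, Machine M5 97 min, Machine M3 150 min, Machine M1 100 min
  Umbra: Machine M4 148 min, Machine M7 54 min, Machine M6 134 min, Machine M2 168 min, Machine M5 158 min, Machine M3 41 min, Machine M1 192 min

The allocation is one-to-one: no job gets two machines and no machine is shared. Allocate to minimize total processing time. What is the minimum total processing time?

Min total: 403 min

Treat this as an assignment problem: match each job to one machine.
Optimal: Larkspur→Machine M5 (25 min), Quanta→Machine M4 (155 min), Talus→Machine M6 (69 min), Apex→Machine M7 (53 min), Onyx→Machine M2 (60 min), Umbra→Machine M3 (41 min) — total 25+155+69+53+60+41 = 403 min.
Row-greedy (each job in turn takes its cheapest remaining machine) gives 444 min, worse by 41.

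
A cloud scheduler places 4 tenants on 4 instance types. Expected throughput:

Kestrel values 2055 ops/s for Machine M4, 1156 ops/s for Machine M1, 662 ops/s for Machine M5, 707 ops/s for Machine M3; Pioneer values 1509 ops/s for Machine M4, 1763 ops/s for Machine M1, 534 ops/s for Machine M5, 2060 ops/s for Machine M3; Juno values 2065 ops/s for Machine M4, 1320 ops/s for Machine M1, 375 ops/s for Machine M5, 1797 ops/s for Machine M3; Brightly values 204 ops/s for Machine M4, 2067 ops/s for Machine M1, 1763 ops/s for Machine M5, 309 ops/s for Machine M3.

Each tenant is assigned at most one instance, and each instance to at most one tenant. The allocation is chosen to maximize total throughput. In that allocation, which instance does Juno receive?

Juno receives Machine M3.

Optimal: Kestrel→Machine M4 (2055 ops/s), Pioneer→Machine M1 (1763 ops/s), Juno→Machine M3 (1797 ops/s), Brightly→Machine M5 (1763 ops/s) — total 2055+1763+1797+1763 = 7378 ops/s.
Row-greedy (each tenant in turn takes its best remaining instance) gives 7198 ops/s, worse by 180.
Swapping Kestrel↔Juno (Kestrel→Machine M3 707 ops/s, Juno→Machine M4 2065 ops/s) loses 1080.
Juno's own top instance is Machine M4 (2065 ops/s), but forcing Juno→Machine M4 and reassigning the rest optimally gives only 7044 ops/s — worse by 334.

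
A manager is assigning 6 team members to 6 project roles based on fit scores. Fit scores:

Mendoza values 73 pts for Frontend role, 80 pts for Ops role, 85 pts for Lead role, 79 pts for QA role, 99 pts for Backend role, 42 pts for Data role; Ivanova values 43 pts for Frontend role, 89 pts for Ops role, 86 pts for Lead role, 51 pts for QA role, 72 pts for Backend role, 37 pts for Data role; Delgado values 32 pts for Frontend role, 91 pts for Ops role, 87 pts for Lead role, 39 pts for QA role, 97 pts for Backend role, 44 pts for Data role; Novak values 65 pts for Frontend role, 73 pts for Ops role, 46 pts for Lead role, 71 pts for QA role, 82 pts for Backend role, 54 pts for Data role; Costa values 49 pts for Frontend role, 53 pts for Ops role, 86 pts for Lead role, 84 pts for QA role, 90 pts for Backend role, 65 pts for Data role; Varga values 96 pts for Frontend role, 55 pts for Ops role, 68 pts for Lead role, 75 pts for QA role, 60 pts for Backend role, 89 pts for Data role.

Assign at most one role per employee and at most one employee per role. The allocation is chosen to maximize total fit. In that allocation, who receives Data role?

Optimal: Mendoza→Backend role (99 pts), Ivanova→Lead role (86 pts), Delgado→Ops role (91 pts), Novak→Frontend role (65 pts), Costa→QA role (84 pts), Varga→Data role (89 pts) — total 99+86+91+65+84+89 = 514 pts.
Row-greedy (each employee in turn takes its best remaining role) gives 507 pts, worse by 7.
Swapping Mendoza↔Delgado (Mendoza→Ops role 80 pts, Delgado→Backend role 97 pts) loses 13.
Every other assignment is strictly worse.
Varga's own top role is Frontend role (96 pts), but forcing Varga→Frontend role and reassigning the rest optimally gives only 510 pts — worse by 4.

Varga receives Data role.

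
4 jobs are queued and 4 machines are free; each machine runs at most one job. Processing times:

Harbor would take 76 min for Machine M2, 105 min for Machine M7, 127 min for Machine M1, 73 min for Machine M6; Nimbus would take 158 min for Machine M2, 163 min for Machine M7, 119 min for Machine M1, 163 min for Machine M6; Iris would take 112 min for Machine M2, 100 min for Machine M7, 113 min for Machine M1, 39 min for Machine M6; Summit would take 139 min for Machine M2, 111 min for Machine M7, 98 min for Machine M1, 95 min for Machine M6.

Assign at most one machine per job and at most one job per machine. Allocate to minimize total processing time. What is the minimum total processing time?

Optimal: Harbor→Machine M2 (76 min), Nimbus→Machine M1 (119 min), Iris→Machine M6 (39 min), Summit→Machine M7 (111 min) — total 76+119+39+111 = 345 min.
Min-entry greedy (repeatedly take the single cheapest remaining cell) gives 376 min, worse by 31.
Next-best assignment: Harbor→Machine M2, Nimbus→Machine M7, Iris→Machine M6, Summit→Machine M1 = 376 min.

Min total: 345 min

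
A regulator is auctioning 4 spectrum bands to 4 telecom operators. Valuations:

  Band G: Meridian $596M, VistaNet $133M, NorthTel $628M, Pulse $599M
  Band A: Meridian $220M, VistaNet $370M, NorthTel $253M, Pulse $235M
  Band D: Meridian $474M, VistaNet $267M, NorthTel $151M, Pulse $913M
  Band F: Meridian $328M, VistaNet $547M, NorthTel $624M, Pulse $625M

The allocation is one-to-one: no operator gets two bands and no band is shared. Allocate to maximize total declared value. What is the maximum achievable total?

Optimal: Meridian→Band G ($596M), VistaNet→Band A ($370M), NorthTel→Band F ($624M), Pulse→Band D ($913M) — total 596+370+624+913 = $2503M.
Column-greedy (each band in turn goes to its best remaining operator) gives $2239M, worse by 264.
Next-best assignment: Meridian→Band G, VistaNet→Band F, NorthTel→Band A, Pulse→Band D = $2309M.
Swapping Pulse↔Meridian (Pulse→Band G $599M, Meridian→Band D $474M) loses 436.

Max total: $2503M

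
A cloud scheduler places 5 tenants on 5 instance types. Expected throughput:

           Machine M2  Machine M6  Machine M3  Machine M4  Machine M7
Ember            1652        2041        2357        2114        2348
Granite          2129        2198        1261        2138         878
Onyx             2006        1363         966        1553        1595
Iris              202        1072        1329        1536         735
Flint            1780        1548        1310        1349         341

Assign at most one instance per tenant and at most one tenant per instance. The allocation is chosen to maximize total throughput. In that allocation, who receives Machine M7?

Onyx receives Machine M7.

Optimal: Ember→Machine M3 (2357 ops/s), Granite→Machine M6 (2198 ops/s), Onyx→Machine M7 (1595 ops/s), Iris→Machine M4 (1536 ops/s), Flint→Machine M2 (1780 ops/s) — total 2357+2198+1595+1536+1780 = 9466 ops/s.
Row-greedy (each tenant in turn takes its best remaining instance) gives 8438 ops/s, worse by 1028.
Onyx's own top instance is Machine M2 (2006 ops/s), but forcing Onyx→Machine M2 and reassigning the rest optimally gives only 9398 ops/s — worse by 68.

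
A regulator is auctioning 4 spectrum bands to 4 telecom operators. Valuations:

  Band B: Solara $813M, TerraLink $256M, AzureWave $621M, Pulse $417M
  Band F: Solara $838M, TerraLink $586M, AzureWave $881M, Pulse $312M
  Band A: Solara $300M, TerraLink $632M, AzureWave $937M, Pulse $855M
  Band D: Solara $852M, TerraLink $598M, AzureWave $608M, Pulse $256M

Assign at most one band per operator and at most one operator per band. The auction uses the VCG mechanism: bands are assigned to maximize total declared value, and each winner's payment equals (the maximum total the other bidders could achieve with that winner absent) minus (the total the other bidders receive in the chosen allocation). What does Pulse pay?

Pulse pays $83M.

Efficient allocation: Solara→Band B ($813M), TerraLink→Band D ($598M), AzureWave→Band F ($881M), Pulse→Band A ($855M); total welfare W = $3147M.
Pulse receives Band A at value $855M, so the others get W − 855 = $2292M.
Without Pulse: best allocation of the remaining 3 bidders over all 4 bands is Solara→Band D ($852M), TerraLink→Band F ($586M), AzureWave→Band A ($937M), total $2375M.
VCG payment = (others' best without Pulse) − (others' welfare with Pulse) = 2375 − 2292 = $83M.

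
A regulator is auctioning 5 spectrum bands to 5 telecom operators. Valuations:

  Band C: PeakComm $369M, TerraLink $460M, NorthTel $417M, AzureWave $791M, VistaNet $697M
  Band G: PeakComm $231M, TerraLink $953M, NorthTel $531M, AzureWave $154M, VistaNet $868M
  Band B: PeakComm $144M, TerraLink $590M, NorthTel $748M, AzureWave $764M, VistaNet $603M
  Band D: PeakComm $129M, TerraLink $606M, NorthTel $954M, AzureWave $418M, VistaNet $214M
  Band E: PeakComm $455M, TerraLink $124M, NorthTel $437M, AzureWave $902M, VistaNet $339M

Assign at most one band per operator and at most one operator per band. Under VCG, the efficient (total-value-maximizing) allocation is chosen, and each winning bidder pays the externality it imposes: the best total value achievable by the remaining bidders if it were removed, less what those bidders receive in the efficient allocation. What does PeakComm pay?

Efficient allocation: PeakComm→Band E ($455M), TerraLink→Band G ($953M), NorthTel→Band D ($954M), AzureWave→Band B ($764M), VistaNet→Band C ($697M); total welfare W = $3823M.
PeakComm receives Band E at value $455M, so the others get W − 455 = $3368M.
Without PeakComm: best allocation of the remaining 4 bidders over all 5 bands is TerraLink→Band G ($953M), NorthTel→Band D ($954M), AzureWave→Band E ($902M), VistaNet→Band C ($697M), total $3506M.
VCG payment = (others' best without PeakComm) − (others' welfare with PeakComm) = 3506 − 3368 = $138M.

PeakComm pays $138M.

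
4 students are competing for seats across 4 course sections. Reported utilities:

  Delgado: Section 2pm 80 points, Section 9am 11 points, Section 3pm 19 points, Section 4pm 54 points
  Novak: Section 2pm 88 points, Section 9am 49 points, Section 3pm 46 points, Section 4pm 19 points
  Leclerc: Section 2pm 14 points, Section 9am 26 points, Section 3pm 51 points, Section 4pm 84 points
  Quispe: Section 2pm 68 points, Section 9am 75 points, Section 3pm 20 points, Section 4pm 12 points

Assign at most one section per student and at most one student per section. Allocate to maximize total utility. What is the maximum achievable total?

Optimal: Delgado→Section 2pm (80 points), Novak→Section 3pm (46 points), Leclerc→Section 4pm (84 points), Quispe→Section 9am (75 points) — total 80+46+84+75 = 285 points.
Row-greedy (each student in turn takes its best remaining section) gives 233 points, worse by 52.

Max total: 285 points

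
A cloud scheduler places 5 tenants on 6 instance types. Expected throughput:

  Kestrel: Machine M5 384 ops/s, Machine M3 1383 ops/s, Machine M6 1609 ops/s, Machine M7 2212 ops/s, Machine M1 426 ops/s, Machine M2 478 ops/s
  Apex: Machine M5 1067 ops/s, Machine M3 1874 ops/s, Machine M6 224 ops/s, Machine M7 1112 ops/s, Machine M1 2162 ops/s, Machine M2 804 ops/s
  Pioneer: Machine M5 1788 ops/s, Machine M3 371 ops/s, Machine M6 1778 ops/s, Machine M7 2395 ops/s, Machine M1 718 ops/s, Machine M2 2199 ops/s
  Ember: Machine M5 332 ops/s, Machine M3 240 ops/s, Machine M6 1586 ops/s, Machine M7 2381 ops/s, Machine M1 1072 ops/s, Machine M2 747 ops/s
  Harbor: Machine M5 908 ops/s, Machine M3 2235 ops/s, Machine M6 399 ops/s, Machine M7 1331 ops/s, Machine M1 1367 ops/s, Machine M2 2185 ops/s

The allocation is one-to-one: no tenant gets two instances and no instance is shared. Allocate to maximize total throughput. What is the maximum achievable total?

Maximum total: 10586 ops/s

Optimal: Kestrel→Machine M6 (1609 ops/s), Apex→Machine M1 (2162 ops/s), Pioneer→Machine M2 (2199 ops/s), Ember→Machine M7 (2381 ops/s), Harbor→Machine M3 (2235 ops/s) — total 1609+2162+2199+2381+2235 = 10586 ops/s.
Column-greedy (each instance in turn goes to its best remaining tenant) gives 10175 ops/s, worse by 411.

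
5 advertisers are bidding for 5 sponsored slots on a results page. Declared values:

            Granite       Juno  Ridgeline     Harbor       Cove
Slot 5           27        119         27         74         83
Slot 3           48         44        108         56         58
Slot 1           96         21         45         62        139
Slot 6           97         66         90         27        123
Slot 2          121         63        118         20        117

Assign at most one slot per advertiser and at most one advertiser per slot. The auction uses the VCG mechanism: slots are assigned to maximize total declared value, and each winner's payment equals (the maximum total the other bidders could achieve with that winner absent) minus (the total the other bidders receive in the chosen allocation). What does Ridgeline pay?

Ridgeline pays $10.

Efficient allocation: Granite→Slot 2 ($121), Juno→Slot 5 ($119), Ridgeline→Slot 3 ($108), Harbor→Slot 1 ($62), Cove→Slot 6 ($123); total welfare W = $533.
Ridgeline receives Slot 3 at value $108, so the others get W − 108 = $425.
Without Ridgeline: best allocation of the remaining 4 bidders over all 5 slots is Granite→Slot 2 ($121), Juno→Slot 5 ($119), Harbor→Slot 3 ($56), Cove→Slot 1 ($139), total $435.
VCG payment = (others' best without Ridgeline) − (others' welfare with Ridgeline) = 435 − 425 = $10.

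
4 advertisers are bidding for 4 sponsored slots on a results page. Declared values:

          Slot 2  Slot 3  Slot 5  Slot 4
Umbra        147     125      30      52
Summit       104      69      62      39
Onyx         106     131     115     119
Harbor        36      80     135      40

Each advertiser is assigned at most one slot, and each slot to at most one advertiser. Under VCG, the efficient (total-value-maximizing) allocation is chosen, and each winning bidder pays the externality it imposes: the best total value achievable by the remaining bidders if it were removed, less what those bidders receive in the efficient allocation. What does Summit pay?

Summit pays $34.

Efficient allocation: Umbra→Slot 3 ($125), Summit→Slot 2 ($104), Onyx→Slot 4 ($119), Harbor→Slot 5 ($135); total welfare W = $483.
Summit receives Slot 2 at value $104, so the others get W − 104 = $379.
Without Summit: best allocation of the remaining 3 bidders over all 4 slots is Umbra→Slot 2 ($147), Onyx→Slot 3 ($131), Harbor→Slot 5 ($135), total $413.
VCG payment = (others' best without Summit) − (others' welfare with Summit) = 413 − 379 = $34.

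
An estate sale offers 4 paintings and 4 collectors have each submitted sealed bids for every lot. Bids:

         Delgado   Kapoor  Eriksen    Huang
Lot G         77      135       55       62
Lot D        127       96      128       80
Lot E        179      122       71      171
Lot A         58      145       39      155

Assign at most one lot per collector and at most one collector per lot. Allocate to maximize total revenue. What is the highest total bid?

Optimal: Delgado→Lot E ($179), Kapoor→Lot G ($135), Eriksen→Lot D ($128), Huang→Lot A ($155) — total 179+135+128+155 = $597.
Row-greedy (each collector in turn takes its best remaining lot) gives $514, worse by 83.
Next-best assignment: Delgado→Lot G, Kapoor→Lot A, Eriksen→Lot D, Huang→Lot E = $521.
Every other assignment is strictly worse.

Maximum total: $597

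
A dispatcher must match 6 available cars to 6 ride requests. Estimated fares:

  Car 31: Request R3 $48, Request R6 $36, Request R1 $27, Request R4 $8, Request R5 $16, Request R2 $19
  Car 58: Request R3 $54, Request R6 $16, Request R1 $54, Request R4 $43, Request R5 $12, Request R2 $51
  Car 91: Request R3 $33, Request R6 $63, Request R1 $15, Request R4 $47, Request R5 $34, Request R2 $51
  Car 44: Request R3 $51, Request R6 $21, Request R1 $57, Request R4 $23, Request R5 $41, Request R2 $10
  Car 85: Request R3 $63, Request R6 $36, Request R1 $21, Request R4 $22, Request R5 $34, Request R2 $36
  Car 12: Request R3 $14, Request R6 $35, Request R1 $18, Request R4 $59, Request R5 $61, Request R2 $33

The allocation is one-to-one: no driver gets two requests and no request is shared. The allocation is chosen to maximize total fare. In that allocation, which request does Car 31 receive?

This is a one-to-one assignment (maximum-weight bipartite matching).
Optimal: Car 31→Request R6 ($36), Car 58→Request R2 ($51), Car 91→Request R4 ($47), Car 44→Request R1 ($57), Car 85→Request R3 ($63), Car 12→Request R5 ($61) — total 36+51+47+57+63+61 = $315.
Max-entry greedy (repeatedly take the single best remaining cell) gives $303, worse by 12.
Swapping Car 12↔Car 44 (Car 12→Request R1 $18, Car 44→Request R5 $41) loses 59.
Car 31's own top request is Request R3 ($48), but forcing Car 31→Request R3 and reassigning the rest optimally gives only $312 — worse by 3.

Car 31 receives Request R6.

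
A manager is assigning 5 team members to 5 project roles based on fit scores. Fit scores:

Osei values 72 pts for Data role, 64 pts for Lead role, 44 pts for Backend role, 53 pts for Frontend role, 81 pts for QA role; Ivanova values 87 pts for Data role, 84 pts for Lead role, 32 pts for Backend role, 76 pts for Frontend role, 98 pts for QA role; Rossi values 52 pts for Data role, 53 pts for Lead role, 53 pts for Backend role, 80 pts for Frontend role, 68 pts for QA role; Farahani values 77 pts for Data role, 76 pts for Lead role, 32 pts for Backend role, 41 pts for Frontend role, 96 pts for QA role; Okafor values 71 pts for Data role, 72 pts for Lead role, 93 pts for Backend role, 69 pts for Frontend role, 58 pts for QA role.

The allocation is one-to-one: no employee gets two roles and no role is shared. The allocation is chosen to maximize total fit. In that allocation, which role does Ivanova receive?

Ivanova receives Lead role.

This is the linear assignment problem.
Optimal: Osei→Data role (72 pts), Ivanova→Lead role (84 pts), Rossi→Frontend role (80 pts), Farahani→QA role (96 pts), Okafor→Backend role (93 pts) — total 72+84+80+96+93 = 425 pts.
Max-entry greedy (repeatedly take the single best remaining cell) gives 412 pts, worse by 13.
Swapping Rossi↔Osei (Rossi→Data role 52 pts, Osei→Frontend role 53 pts) loses 47.
Ivanova's own top role is QA role (98 pts), but forcing Ivanova→QA role and reassigning the rest optimally gives only 419 pts — worse by 6.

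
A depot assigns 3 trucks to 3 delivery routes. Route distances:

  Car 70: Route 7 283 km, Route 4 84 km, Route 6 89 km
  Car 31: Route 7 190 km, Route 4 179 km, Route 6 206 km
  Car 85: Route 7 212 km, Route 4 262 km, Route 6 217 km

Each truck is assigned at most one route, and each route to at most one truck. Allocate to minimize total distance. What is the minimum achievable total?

This is the linear assignment problem.
Optimal: Car 70→Route 6 (89 km), Car 31→Route 4 (179 km), Car 85→Route 7 (212 km) — total 89+179+212 = 480 km.
Row-greedy (each truck in turn takes its cheapest remaining route) gives 491 km, worse by 11.
Next-best assignment: Car 70→Route 4, Car 31→Route 7, Car 85→Route 6 = 491 km.

Minimum total: 480 km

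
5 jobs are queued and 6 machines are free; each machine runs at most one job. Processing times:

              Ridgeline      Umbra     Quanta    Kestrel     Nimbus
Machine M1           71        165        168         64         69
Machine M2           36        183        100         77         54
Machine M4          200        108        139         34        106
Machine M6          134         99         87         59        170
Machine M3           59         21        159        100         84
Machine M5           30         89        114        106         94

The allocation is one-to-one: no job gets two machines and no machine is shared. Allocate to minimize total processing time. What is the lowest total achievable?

Optimal: Ridgeline→Machine M5 (30 min), Umbra→Machine M3 (21 min), Quanta→Machine M6 (87 min), Kestrel→Machine M4 (34 min), Nimbus→Machine M2 (54 min) — total 30+21+87+34+54 = 226 min.
Column-greedy (each machine in turn goes to its cheapest remaining job) gives 314 min, worse by 88.
Next-best assignment: Ridgeline→Machine M5, Umbra→Machine M3, Quanta→Machine M6, Kestrel→Machine M4, Nimbus→Machine M1 = 241 min.
Swapping Quanta↔Umbra (Quanta→Machine M3 159 min, Umbra→Machine M6 99 min) adds 150.

Minimum total: 226 min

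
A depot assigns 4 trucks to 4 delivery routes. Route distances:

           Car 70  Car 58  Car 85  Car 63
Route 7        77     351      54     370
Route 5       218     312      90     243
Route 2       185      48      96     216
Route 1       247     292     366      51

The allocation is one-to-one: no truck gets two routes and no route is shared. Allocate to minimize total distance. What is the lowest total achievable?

Min total: 266 km

Optimal: Car 70→Route 7 (77 km), Car 58→Route 2 (48 km), Car 85→Route 5 (90 km), Car 63→Route 1 (51 km) — total 77+48+90+51 = 266 km.
Next-best assignment: Car 70→Route 5, Car 58→Route 2, Car 85→Route 7, Car 63→Route 1 = 371 km.
Every other assignment is strictly worse.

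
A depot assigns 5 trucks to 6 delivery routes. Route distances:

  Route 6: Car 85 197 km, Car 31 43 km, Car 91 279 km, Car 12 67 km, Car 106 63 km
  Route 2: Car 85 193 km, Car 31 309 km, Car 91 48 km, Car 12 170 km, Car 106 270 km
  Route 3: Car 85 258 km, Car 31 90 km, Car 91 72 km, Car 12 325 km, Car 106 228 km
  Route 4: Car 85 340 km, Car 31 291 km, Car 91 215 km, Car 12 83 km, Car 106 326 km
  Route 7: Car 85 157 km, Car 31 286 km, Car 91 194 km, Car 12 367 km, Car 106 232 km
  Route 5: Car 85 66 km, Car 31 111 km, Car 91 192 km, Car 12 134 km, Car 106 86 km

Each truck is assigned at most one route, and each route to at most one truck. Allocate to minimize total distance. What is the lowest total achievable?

Minimum total: 350 km

Optimal: Car 85→Route 5 (66 km), Car 31→Route 3 (90 km), Car 91→Route 2 (48 km), Car 12→Route 4 (83 km), Car 106→Route 6 (63 km) — total 66+90+48+83+63 = 350 km.
Min-entry greedy (repeatedly take the single cheapest remaining cell) gives 468 km, worse by 118.
Swapping Car 31↔Car 106 (Car 31→Route 6 43 km, Car 106→Route 3 228 km) adds 118.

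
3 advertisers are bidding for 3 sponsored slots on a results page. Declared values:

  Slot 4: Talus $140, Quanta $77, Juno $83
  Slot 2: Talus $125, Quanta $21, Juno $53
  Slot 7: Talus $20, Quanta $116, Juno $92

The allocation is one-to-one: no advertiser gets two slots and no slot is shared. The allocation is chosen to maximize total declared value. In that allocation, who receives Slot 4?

Juno receives Slot 4.

Treat this as an assignment problem: match each advertiser to one slot.
Optimal: Talus→Slot 2 ($125), Quanta→Slot 7 ($116), Juno→Slot 4 ($83) — total 125+116+83 = $324.
Max-entry greedy (repeatedly take the single best remaining cell) gives $309, worse by 15.
Swapping Quanta↔Talus (Quanta→Slot 2 $21, Talus→Slot 7 $20) loses 200.
Every other assignment is strictly worse.
Juno's own top slot is Slot 7 ($92), but forcing Juno→Slot 7 and reassigning the rest optimally gives only $294 — worse by 30.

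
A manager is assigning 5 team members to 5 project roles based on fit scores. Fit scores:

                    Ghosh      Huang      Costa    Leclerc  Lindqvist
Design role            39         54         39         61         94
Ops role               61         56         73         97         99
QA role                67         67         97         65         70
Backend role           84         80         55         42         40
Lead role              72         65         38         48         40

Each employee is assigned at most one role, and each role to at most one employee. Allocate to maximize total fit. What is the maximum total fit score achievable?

This is the linear assignment problem.
Optimal: Ghosh→Lead role (72 pts), Huang→Backend role (80 pts), Costa→QA role (97 pts), Leclerc→Ops role (97 pts), Lindqvist→Design role (94 pts) — total 72+80+97+97+94 = 440 pts.
Row-greedy (each employee in turn takes its best remaining role) gives 325 pts, worse by 115.
Next-best assignment: Ghosh→Backend role, Huang→Lead role, Costa→QA role, Leclerc→Ops role, Lindqvist→Design role = 437 pts.
Swapping Leclerc↔Ghosh (Leclerc→Lead role 48 pts, Ghosh→Ops role 61 pts) loses 60.

Max total: 440 pts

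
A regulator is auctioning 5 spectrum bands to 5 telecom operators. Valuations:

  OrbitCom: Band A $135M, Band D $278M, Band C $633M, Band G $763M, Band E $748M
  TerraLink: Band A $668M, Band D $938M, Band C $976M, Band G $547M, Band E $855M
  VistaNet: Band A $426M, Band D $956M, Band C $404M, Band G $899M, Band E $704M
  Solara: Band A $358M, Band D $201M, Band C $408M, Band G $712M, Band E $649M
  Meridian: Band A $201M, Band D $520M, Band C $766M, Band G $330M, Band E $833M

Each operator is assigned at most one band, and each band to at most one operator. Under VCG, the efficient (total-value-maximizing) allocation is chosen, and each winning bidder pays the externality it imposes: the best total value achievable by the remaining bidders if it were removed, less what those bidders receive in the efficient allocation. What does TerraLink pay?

Efficient allocation: OrbitCom→Band G ($763M), TerraLink→Band C ($976M), VistaNet→Band D ($956M), Solara→Band A ($358M), Meridian→Band E ($833M); total welfare W = $3886M.
TerraLink receives Band C at value $976M, so the others get W − 976 = $2910M.
Without TerraLink: best allocation of the remaining 4 bidders over all 5 bands is OrbitCom→Band E ($748M), VistaNet→Band D ($956M), Solara→Band G ($712M), Meridian→Band C ($766M), total $3182M.
VCG payment = (others' best without TerraLink) − (others' welfare with TerraLink) = 3182 − 2910 = $272M.

TerraLink pays $272M.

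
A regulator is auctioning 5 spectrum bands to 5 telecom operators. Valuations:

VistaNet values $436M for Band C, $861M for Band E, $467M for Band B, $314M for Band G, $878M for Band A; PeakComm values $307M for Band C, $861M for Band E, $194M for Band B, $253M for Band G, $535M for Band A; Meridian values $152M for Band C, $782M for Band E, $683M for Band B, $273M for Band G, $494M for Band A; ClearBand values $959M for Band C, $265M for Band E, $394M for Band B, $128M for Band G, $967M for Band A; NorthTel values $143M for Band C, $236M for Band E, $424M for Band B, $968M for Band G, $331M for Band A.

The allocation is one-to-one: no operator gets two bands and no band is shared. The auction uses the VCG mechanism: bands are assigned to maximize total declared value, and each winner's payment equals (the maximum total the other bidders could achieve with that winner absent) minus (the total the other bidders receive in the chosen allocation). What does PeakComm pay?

PeakComm pays $99M.

Efficient allocation: VistaNet→Band A ($878M), PeakComm→Band E ($861M), Meridian→Band B ($683M), ClearBand→Band C ($959M), NorthTel→Band G ($968M); total welfare W = $4349M.
PeakComm receives Band E at value $861M, so the others get W − 861 = $3488M.
Without PeakComm: best allocation of the remaining 4 bidders over all 5 bands is VistaNet→Band A ($878M), Meridian→Band E ($782M), ClearBand→Band C ($959M), NorthTel→Band G ($968M), total $3587M.
VCG payment = (others' best without PeakComm) − (others' welfare with PeakComm) = 3587 − 3488 = $99M.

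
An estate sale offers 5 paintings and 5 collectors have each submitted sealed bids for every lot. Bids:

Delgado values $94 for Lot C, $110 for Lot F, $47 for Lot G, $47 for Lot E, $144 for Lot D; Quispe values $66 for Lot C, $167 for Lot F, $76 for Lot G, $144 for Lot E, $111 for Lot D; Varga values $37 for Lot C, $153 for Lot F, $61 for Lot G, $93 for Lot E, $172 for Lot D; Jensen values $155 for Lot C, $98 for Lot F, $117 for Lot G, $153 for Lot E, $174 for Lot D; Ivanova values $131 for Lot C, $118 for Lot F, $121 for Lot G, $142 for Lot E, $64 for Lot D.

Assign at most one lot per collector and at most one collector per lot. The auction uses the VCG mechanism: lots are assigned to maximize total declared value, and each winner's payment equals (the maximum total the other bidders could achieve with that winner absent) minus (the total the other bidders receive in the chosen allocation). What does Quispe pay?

Quispe pays $21.

Efficient allocation: Delgado→Lot D ($144), Quispe→Lot E ($144), Varga→Lot F ($153), Jensen→Lot C ($155), Ivanova→Lot G ($121); total welfare W = $717.
Quispe receives Lot E at value $144, so the others get W − 144 = $573.
Without Quispe: best allocation of the remaining 4 bidders over all 5 lots is Delgado→Lot D ($144), Varga→Lot F ($153), Jensen→Lot C ($155), Ivanova→Lot E ($142), total $594.
VCG payment = (others' best without Quispe) − (others' welfare with Quispe) = 594 − 573 = $21.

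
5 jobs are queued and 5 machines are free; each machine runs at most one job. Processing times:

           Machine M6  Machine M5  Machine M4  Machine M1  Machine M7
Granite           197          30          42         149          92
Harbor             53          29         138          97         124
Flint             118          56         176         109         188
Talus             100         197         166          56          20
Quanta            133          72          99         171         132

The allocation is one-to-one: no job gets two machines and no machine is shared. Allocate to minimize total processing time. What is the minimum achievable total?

This is a one-to-one assignment (minimum-cost bipartite matching).
Optimal: Granite→Machine M4 (42 min), Harbor→Machine M6 (53 min), Flint→Machine M1 (109 min), Talus→Machine M7 (20 min), Quanta→Machine M5 (72 min) — total 42+53+109+20+72 = 296 min.
Min-entry greedy (repeatedly take the single cheapest remaining cell) gives 333 min, worse by 37.
Every other assignment is strictly worse.

Minimum total: 296 min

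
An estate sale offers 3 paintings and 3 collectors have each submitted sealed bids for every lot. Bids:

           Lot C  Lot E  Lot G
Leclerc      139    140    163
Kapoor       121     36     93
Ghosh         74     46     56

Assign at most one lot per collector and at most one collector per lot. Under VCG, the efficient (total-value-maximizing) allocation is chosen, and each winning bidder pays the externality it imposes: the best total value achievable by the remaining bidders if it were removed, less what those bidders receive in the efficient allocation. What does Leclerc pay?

Leclerc pays $10.

Efficient allocation: Leclerc→Lot G ($163), Kapoor→Lot C ($121), Ghosh→Lot E ($46); total welfare W = $330.
Leclerc receives Lot G at value $163, so the others get W − 163 = $167.
Without Leclerc: best allocation of the remaining 2 bidders over all 3 lots is Kapoor→Lot C ($121), Ghosh→Lot G ($56), total $177.
VCG payment = (others' best without Leclerc) − (others' welfare with Leclerc) = 177 − 167 = $10.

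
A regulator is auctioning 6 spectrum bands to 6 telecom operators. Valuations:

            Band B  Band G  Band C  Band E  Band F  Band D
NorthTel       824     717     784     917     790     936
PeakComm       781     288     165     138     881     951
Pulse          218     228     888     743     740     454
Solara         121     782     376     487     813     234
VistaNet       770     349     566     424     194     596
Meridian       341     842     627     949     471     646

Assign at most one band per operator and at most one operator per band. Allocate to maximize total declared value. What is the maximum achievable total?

Treat this as an assignment problem: match each operator to one band.
Optimal: NorthTel→Band D ($936M), PeakComm→Band F ($881M), Pulse→Band C ($888M), Solara→Band G ($782M), VistaNet→Band B ($770M), Meridian→Band E ($949M) — total 936+881+888+782+770+949 = $5206M.
Max-entry greedy (repeatedly take the single best remaining cell) gives $4774M, worse by 432.
Next-best assignment: NorthTel→Band E, PeakComm→Band D, Pulse→Band C, Solara→Band F, VistaNet→Band B, Meridian→Band G = $5181M.
Swapping PeakComm↔Solara (PeakComm→Band G $288M, Solara→Band F $813M) loses 562.
No other one-to-one assignment exceeds $5206M.

Max total: $5206M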